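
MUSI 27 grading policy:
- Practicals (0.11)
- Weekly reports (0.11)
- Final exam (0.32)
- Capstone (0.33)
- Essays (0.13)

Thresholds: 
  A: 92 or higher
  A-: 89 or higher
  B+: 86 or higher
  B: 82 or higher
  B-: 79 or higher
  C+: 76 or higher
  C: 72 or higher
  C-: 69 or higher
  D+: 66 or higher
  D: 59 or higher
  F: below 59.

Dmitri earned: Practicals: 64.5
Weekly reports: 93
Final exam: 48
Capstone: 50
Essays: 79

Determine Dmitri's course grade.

D

Weighted total:
  Practicals 64.5 × 0.11 = 7.095
  Weekly reports 93 × 0.11 = 10.23
  Final exam 48 × 0.32 = 15.36
  Capstone 50 × 0.33 = 16.5
  Essays 79 × 0.13 = 10.27
Sum = 59.455
59.455 is ≥ 59 and < 66 → D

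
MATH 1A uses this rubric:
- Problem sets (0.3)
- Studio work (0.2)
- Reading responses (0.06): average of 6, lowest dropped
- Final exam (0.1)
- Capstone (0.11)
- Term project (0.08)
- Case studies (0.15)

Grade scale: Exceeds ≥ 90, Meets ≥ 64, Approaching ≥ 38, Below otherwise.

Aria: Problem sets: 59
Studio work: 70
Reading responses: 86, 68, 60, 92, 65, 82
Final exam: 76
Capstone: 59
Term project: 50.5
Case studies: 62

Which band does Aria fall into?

Reading responses: drop 60 → average of remaining 5 = 393/5 = 78.6
Weighted total:
  Problem sets 59 × 0.3 = 17.7
  Studio work 70 × 0.2 = 14
  Reading responses 78.6 × 0.06 = 4.716
  Final exam 76 × 0.1 = 7.6
  Capstone 59 × 0.11 = 6.49
  Term project 50.5 × 0.08 = 4.04
  Case studies 62 × 0.15 = 9.3
Sum = 63.846
63.846 is ≥ 38 and < 64 → Approaching

Approaching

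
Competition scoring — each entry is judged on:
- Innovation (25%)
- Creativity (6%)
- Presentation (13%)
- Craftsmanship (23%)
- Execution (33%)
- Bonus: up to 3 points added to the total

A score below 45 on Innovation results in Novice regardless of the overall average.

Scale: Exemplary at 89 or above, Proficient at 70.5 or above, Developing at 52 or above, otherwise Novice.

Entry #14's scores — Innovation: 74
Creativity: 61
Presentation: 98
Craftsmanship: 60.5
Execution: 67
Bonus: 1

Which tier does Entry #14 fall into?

Innovation score 74 ≥ 45: minimum met.
Weighted total:
  Innovation 74 × 0.25 = 18.5
  Creativity 61 × 0.06 = 3.66
  Presentation 98 × 0.13 = 12.74
  Craftsmanship 60.5 × 0.23 = 13.915
  Execution 67 × 0.33 = 22.11
Sum = 70.925
Bonus: 70.925 + 1 = 71.925
71.925 is ≥ 70.5 and < 89 → Proficient

Proficient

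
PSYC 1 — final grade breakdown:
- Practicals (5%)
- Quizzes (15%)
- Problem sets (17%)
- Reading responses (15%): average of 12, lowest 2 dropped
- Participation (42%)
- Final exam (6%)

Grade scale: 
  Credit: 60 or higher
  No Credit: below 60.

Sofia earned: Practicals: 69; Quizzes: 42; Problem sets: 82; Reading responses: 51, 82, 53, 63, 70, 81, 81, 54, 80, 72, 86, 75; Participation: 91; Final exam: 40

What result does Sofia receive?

Credit

Reading responses: drop 51, 53 → average of remaining 10 = 744/10 = 74.4
Weighted total:
  Practicals 69 × 0.05 = 3.45
  Quizzes 42 × 0.15 = 6.3
  Problem sets 82 × 0.17 = 13.94
  Reading responses 74.4 × 0.15 = 11.16
  Participation 91 × 0.42 = 38.22
  Final exam 40 × 0.06 = 2.4
Sum = 75.47
75.47 ≥ 60 → Credit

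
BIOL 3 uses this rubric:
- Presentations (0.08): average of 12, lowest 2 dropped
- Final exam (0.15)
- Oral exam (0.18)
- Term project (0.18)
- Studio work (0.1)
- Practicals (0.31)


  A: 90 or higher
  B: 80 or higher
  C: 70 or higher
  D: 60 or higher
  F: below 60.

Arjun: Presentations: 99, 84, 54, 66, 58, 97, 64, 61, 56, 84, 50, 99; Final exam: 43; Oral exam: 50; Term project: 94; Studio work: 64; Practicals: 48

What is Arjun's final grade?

F

Presentations: drop 50, 54 → average of remaining 10 = 768/10 = 76.8
Weighted total:
  Presentations 76.8 × 0.08 = 6.144
  Final exam 43 × 0.15 = 6.45
  Oral exam 50 × 0.18 = 9
  Term project 94 × 0.18 = 16.92
  Studio work 64 × 0.1 = 6.4
  Practicals 48 × 0.31 = 14.88
Sum = 59.794
59.794 < 60 → F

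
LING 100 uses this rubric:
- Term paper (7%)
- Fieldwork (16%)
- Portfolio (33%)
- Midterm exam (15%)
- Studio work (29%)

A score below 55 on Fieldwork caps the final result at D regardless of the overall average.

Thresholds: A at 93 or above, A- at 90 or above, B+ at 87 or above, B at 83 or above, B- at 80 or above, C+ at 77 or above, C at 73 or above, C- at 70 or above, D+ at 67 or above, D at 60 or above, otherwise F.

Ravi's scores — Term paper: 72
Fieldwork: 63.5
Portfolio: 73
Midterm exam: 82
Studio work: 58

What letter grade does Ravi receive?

Fieldwork score 63.5 ≥ 55: minimum met.
Weighted total:
  Term paper 72 × 0.07 = 5.04
  Fieldwork 63.5 × 0.16 = 10.16
  Portfolio 73 × 0.33 = 24.09
  Midterm exam 82 × 0.15 = 12.3
  Studio work 58 × 0.29 = 16.82
Sum = 68.41
68.41 is ≥ 67 and < 70 → D+

D+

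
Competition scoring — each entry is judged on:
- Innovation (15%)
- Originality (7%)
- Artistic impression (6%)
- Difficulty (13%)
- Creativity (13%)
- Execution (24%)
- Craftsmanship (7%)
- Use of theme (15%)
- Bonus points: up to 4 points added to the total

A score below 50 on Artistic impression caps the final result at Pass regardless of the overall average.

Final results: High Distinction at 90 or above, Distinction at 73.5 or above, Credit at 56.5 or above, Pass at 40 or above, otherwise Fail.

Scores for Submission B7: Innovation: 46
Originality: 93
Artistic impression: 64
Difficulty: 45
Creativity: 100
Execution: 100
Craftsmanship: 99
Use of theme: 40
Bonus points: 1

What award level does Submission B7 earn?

Distinction

Artistic impression score 64 ≥ 50: minimum met.
Weighted total:
  Innovation 46 × 0.15 = 6.9
  Originality 93 × 0.07 = 6.51
  Artistic impression 64 × 0.06 = 3.84
  Difficulty 45 × 0.13 = 5.85
  Creativity 100 × 0.13 = 13
  Execution 100 × 0.24 = 24
  Craftsmanship 99 × 0.07 = 6.93
  Use of theme 40 × 0.15 = 6
Sum = 73.03
Bonus points: 73.03 + 1 = 74.03
74.03 is ≥ 73.5 and < 90 → Distinction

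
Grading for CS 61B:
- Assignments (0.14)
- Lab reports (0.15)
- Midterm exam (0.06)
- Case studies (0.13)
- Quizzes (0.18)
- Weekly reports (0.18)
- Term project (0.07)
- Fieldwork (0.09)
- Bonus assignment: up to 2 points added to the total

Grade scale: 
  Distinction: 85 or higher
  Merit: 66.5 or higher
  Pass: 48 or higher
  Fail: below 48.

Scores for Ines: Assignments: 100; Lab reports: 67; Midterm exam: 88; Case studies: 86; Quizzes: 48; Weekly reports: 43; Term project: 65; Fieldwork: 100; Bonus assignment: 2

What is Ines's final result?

Merit

Weighted total:
  Assignments 100 × 0.14 = 14
  Lab reports 67 × 0.15 = 10.05
  Midterm exam 88 × 0.06 = 5.28
  Case studies 86 × 0.13 = 11.18
  Quizzes 48 × 0.18 = 8.64
  Weekly reports 43 × 0.18 = 7.74
  Term project 65 × 0.07 = 4.55
  Fieldwork 100 × 0.09 = 9
Sum = 70.44
Bonus assignment: 70.44 + 2 = 72.44
72.44 is ≥ 66.5 and < 85 → Merit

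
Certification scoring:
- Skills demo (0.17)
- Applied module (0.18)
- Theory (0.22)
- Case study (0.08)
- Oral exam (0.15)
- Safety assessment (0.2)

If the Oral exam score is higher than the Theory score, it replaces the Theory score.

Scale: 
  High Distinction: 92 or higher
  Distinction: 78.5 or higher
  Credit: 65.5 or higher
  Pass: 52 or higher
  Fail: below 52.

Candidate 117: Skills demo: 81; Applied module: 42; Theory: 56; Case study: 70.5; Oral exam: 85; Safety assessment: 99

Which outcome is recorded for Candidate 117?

Oral exam (85) > Theory (56), so Theory counts as 85.
Weighted total:
  Skills demo 81 × 0.17 = 13.77
  Applied module 42 × 0.18 = 7.56
  Theory 85 × 0.22 = 18.7
  Case study 70.5 × 0.08 = 5.64
  Oral exam 85 × 0.15 = 12.75
  Safety assessment 99 × 0.2 = 19.8
Sum = 78.22
78.22 is ≥ 65.5 and < 78.5 → Credit

Credit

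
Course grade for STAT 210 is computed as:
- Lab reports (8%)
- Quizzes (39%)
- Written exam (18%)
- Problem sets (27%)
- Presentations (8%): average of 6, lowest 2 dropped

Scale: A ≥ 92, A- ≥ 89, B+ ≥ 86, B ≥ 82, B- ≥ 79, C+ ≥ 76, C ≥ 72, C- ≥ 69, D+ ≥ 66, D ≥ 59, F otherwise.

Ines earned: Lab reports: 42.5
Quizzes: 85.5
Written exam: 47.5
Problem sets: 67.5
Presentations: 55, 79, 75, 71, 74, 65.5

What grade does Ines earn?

C-

Presentations: drop 55, 65.5 → average of remaining 4 = 299/4 = 74.75
Weighted total:
  Lab reports 42.5 × 0.08 = 3.4
  Quizzes 85.5 × 0.39 = 33.345
  Written exam 47.5 × 0.18 = 8.55
  Problem sets 67.5 × 0.27 = 18.225
  Presentations 74.75 × 0.08 = 5.98
Sum = 69.5
69.5 is ≥ 69 and < 72 → C-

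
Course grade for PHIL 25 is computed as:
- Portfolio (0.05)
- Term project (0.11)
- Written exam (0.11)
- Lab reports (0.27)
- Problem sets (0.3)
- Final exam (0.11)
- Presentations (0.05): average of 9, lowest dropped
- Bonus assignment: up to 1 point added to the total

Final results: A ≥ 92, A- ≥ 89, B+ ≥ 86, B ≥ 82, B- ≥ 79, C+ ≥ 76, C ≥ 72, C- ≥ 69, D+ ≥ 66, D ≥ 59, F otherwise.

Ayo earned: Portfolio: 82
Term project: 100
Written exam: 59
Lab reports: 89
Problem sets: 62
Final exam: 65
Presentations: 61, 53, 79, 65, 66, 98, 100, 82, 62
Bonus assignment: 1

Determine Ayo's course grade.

C+

Presentations: drop 53 → average of remaining 8 = 613/8 = 76.625
Weighted total:
  Portfolio 82 × 0.05 = 4.1
  Term project 100 × 0.11 = 11
  Written exam 59 × 0.11 = 6.49
  Lab reports 89 × 0.27 = 24.03
  Problem sets 62 × 0.3 = 18.6
  Final exam 65 × 0.11 = 7.15
  Presentations 76.625 × 0.05 = 3.83125
Sum = 75.20125
Bonus assignment: 75.20125 + 1 = 76.20125
76.20125 is ≥ 76 and < 79 → C+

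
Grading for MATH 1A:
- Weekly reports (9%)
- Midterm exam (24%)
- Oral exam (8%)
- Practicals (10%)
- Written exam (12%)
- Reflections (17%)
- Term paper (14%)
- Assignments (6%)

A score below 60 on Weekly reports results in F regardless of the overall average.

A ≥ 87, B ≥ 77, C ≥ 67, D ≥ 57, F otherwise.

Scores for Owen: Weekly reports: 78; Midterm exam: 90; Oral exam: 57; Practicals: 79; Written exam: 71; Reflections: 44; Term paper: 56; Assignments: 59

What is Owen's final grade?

Weekly reports score 78 ≥ 60: minimum met.
Weighted total:
  Weekly reports 78 × 0.09 = 7.02
  Midterm exam 90 × 0.24 = 21.6
  Oral exam 57 × 0.08 = 4.56
  Practicals 79 × 0.1 = 7.9
  Written exam 71 × 0.12 = 8.52
  Reflections 44 × 0.17 = 7.48
  Term paper 56 × 0.14 = 7.84
  Assignments 59 × 0.06 = 3.54
Sum = 68.46
68.46 is ≥ 67 and < 77 → C

C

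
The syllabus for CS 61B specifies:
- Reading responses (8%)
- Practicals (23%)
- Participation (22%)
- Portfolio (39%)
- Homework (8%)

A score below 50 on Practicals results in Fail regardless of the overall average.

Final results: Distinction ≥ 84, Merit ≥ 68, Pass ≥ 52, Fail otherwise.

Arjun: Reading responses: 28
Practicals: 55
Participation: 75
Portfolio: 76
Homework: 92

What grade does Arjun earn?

Practicals score 55 ≥ 50: minimum met.
Weighted total:
  Reading responses 28 × 0.08 = 2.24
  Practicals 55 × 0.23 = 12.65
  Participation 75 × 0.22 = 16.5
  Portfolio 76 × 0.39 = 29.64
  Homework 92 × 0.08 = 7.36
Sum = 68.39
68.39 is ≥ 68 and < 84 → Merit

Merit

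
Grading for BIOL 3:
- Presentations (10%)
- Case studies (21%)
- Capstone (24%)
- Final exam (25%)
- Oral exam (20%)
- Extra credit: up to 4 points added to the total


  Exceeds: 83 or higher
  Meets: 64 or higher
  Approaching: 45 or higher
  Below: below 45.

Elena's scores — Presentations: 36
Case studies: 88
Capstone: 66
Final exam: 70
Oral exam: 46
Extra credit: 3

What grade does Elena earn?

Meets

Weighted total:
  Presentations 36 × 0.1 = 3.6
  Case studies 88 × 0.21 = 18.48
  Capstone 66 × 0.24 = 15.84
  Final exam 70 × 0.25 = 17.5
  Oral exam 46 × 0.2 = 9.2
Sum = 64.62
Extra credit: 64.62 + 3 = 67.62
67.62 is ≥ 64 and < 83 → Meets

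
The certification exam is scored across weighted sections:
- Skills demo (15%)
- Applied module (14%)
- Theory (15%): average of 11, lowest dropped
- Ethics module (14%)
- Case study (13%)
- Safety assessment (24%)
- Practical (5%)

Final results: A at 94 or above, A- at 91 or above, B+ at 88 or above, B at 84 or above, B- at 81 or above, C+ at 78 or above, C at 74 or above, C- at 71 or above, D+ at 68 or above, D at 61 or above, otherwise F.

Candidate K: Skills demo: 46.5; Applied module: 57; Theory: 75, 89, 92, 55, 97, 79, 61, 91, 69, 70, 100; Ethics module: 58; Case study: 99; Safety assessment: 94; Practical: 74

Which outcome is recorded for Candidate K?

Theory: drop 55 → average of remaining 10 = 823/10 = 82.3
Weighted total:
  Skills demo 46.5 × 0.15 = 6.975
  Applied module 57 × 0.14 = 7.98
  Theory 82.3 × 0.15 = 12.345
  Ethics module 58 × 0.14 = 8.12
  Case study 99 × 0.13 = 12.87
  Safety assessment 94 × 0.24 = 22.56
  Practical 74 × 0.05 = 3.7
Sum = 74.55
74.55 is ≥ 74 and < 78 → C

C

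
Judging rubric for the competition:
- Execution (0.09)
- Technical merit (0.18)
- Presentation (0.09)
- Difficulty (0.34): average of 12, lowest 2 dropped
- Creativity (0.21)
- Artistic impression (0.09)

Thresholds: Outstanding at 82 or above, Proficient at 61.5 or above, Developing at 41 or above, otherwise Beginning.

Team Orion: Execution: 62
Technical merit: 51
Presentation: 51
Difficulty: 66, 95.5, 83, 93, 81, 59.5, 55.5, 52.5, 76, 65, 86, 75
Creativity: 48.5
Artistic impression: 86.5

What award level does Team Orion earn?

Difficulty: drop 52.5, 55.5 → average of remaining 10 = 780/10 = 78
Weighted total:
  Execution 62 × 0.09 = 5.58
  Technical merit 51 × 0.18 = 9.18
  Presentation 51 × 0.09 = 4.59
  Difficulty 78 × 0.34 = 26.52
  Creativity 48.5 × 0.21 = 10.185
  Artistic impression 86.5 × 0.09 = 7.785
Sum = 63.84
63.84 is ≥ 61.5 and < 82 → Proficient

Proficient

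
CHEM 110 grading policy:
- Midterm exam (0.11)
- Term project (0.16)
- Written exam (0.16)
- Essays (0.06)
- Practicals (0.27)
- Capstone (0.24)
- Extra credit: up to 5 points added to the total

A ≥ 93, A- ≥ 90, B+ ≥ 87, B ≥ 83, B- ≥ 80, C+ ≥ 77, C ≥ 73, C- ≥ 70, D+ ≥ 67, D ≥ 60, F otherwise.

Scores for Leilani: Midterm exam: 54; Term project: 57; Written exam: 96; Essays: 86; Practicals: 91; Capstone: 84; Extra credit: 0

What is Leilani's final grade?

Weighted total:
  Midterm exam 54 × 0.11 = 5.94
  Term project 57 × 0.16 = 9.12
  Written exam 96 × 0.16 = 15.36
  Essays 86 × 0.06 = 5.16
  Practicals 91 × 0.27 = 24.57
  Capstone 84 × 0.24 = 20.16
Sum = 80.31
Extra credit: 80.31 + 0 = 80.31
80.31 is ≥ 80 and < 83 → B-

B-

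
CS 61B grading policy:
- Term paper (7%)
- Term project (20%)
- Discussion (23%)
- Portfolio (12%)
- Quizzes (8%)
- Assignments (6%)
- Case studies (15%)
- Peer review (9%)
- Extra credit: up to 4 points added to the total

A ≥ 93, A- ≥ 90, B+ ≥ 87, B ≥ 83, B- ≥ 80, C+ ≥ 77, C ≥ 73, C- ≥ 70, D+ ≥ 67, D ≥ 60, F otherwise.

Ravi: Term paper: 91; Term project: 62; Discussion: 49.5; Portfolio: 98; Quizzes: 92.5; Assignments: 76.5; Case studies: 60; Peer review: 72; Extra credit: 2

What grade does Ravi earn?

Weighted total:
  Term paper 91 × 0.07 = 6.37
  Term project 62 × 0.2 = 12.4
  Discussion 49.5 × 0.23 = 11.385
  Portfolio 98 × 0.12 = 11.76
  Quizzes 92.5 × 0.08 = 7.4
  Assignments 76.5 × 0.06 = 4.59
  Case studies 60 × 0.15 = 9
  Peer review 72 × 0.09 = 6.48
Sum = 69.385
Extra credit: 69.385 + 2 = 71.385
71.385 is ≥ 70 and < 73 → C-

C-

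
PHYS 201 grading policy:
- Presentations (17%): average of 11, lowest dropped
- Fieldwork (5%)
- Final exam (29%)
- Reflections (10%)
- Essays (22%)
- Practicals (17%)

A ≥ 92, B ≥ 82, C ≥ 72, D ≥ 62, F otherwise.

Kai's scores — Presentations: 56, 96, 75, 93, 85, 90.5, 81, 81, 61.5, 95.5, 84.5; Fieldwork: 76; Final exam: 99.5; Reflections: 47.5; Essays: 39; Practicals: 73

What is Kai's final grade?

C

Presentations: drop 56 → average of remaining 10 = 843/10 = 84.3
Weighted total:
  Presentations 84.3 × 0.17 = 14.331
  Fieldwork 76 × 0.05 = 3.8
  Final exam 99.5 × 0.29 = 28.855
  Reflections 47.5 × 0.1 = 4.75
  Essays 39 × 0.22 = 8.58
  Practicals 73 × 0.17 = 12.41
Sum = 72.726
72.726 is ≥ 72 and < 82 → C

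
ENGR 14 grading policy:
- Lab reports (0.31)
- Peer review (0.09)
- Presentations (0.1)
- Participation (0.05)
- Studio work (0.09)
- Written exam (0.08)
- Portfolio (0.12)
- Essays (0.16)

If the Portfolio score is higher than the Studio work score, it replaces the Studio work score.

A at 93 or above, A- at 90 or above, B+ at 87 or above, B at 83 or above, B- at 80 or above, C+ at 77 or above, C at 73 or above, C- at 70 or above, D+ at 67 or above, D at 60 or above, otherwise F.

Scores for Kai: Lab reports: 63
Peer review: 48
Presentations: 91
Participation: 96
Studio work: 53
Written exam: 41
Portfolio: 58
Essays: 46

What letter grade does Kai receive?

Portfolio (58) > Studio work (53), so Studio work counts as 58.
Weighted total:
  Lab reports 63 × 0.31 = 19.53
  Peer review 48 × 0.09 = 4.32
  Presentations 91 × 0.1 = 9.1
  Participation 96 × 0.05 = 4.8
  Studio work 58 × 0.09 = 5.22
  Written exam 41 × 0.08 = 3.28
  Portfolio 58 × 0.12 = 6.96
  Essays 46 × 0.16 = 7.36
Sum = 60.57
60.57 is ≥ 60 and < 67 → D

D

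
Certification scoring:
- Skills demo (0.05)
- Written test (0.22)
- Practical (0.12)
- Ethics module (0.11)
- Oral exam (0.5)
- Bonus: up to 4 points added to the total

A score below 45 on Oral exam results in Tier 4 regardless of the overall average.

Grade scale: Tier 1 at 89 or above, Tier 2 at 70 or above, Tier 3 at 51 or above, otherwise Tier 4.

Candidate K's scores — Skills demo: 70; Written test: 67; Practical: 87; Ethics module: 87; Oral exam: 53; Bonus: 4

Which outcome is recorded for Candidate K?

Oral exam score 53 ≥ 45: minimum met.
Weighted total:
  Skills demo 70 × 0.05 = 3.5
  Written test 67 × 0.22 = 14.74
  Practical 87 × 0.12 = 10.44
  Ethics module 87 × 0.11 = 9.57
  Oral exam 53 × 0.5 = 26.5
Sum = 64.75
Bonus: 64.75 + 4 = 68.75
68.75 is ≥ 51 and < 70 → Tier 3

Tier 3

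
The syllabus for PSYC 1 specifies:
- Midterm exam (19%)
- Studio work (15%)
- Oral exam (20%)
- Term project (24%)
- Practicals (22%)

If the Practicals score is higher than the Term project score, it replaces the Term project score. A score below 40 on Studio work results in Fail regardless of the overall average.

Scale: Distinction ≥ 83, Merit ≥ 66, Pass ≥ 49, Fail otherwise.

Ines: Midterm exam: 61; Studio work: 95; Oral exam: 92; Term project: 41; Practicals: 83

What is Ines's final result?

Merit

Practicals (83) > Term project (41), so Term project counts as 83.
Studio work score 95 ≥ 40: minimum met.
Weighted total:
  Midterm exam 61 × 0.19 = 11.59
  Studio work 95 × 0.15 = 14.25
  Oral exam 92 × 0.2 = 18.4
  Term project 83 × 0.24 = 19.92
  Practicals 83 × 0.22 = 18.26
Sum = 82.42
82.42 is ≥ 66 and < 83 → Merit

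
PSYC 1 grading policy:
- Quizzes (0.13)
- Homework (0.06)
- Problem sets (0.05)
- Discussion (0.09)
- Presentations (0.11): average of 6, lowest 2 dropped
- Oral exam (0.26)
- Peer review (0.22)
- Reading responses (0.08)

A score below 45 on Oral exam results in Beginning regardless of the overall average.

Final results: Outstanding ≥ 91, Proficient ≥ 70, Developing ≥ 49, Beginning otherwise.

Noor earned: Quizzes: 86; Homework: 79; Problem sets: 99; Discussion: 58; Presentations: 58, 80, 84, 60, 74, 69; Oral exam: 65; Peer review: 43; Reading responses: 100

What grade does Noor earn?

Developing

Presentations: drop 58, 60 → average of remaining 4 = 307/4 = 76.75
Oral exam score 65 ≥ 45: minimum met.
Weighted total:
  Quizzes 86 × 0.13 = 11.18
  Homework 79 × 0.06 = 4.74
  Problem sets 99 × 0.05 = 4.95
  Discussion 58 × 0.09 = 5.22
  Presentations 76.75 × 0.11 = 8.4425
  Oral exam 65 × 0.26 = 16.9
  Peer review 43 × 0.22 = 9.46
  Reading responses 100 × 0.08 = 8
Sum = 68.8925
68.8925 is ≥ 49 and < 70 → Developing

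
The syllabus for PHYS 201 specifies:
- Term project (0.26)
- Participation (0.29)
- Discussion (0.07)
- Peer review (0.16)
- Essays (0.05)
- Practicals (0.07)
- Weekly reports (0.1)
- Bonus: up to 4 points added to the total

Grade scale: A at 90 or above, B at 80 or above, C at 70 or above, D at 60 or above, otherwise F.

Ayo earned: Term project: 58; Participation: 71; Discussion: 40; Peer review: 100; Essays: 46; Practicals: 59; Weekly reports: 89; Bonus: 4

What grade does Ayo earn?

Weighted total:
  Term project 58 × 0.26 = 15.08
  Participation 71 × 0.29 = 20.59
  Discussion 40 × 0.07 = 2.8
  Peer review 100 × 0.16 = 16
  Essays 46 × 0.05 = 2.3
  Practicals 59 × 0.07 = 4.13
  Weekly reports 89 × 0.1 = 8.9
Sum = 69.8
Bonus: 69.8 + 4 = 73.8
73.8 is ≥ 70 and < 80 → C

C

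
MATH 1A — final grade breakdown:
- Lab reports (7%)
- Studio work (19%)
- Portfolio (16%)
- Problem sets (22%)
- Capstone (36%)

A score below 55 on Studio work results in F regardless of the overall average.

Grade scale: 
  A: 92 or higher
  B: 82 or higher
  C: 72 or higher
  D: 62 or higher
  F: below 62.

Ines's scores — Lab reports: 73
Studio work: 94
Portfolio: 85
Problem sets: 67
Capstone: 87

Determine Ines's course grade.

B

Studio work score 94 ≥ 55: minimum met.
Weighted total:
  Lab reports 73 × 0.07 = 5.11
  Studio work 94 × 0.19 = 17.86
  Portfolio 85 × 0.16 = 13.6
  Problem sets 67 × 0.22 = 14.74
  Capstone 87 × 0.36 = 31.32
Sum = 82.63
82.63 is ≥ 82 and < 92 → B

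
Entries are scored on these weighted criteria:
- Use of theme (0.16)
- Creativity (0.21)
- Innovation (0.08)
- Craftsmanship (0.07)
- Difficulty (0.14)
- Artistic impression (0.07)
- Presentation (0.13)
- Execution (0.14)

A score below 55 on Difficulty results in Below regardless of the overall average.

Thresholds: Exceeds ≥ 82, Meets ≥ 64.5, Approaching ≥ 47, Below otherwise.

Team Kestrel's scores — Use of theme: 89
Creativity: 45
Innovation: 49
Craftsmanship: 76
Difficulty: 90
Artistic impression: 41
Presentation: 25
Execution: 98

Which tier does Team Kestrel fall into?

Difficulty score 90 ≥ 55: minimum met.
Weighted total:
  Use of theme 89 × 0.16 = 14.24
  Creativity 45 × 0.21 = 9.45
  Innovation 49 × 0.08 = 3.92
  Craftsmanship 76 × 0.07 = 5.32
  Difficulty 90 × 0.14 = 12.6
  Artistic impression 41 × 0.07 = 2.87
  Presentation 25 × 0.13 = 3.25
  Execution 98 × 0.14 = 13.72
Sum = 65.37
65.37 is ≥ 64.5 and < 82 → Meets

Meets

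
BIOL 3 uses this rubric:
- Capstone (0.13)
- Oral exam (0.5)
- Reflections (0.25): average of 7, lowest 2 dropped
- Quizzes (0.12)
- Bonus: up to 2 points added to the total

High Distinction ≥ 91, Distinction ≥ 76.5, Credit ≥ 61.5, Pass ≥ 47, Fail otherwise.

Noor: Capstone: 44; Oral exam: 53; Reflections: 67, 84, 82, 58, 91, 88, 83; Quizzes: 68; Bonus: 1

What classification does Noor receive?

Reflections: drop 58, 67 → average of remaining 5 = 428/5 = 85.6
Weighted total:
  Capstone 44 × 0.13 = 5.72
  Oral exam 53 × 0.5 = 26.5
  Reflections 85.6 × 0.25 = 21.4
  Quizzes 68 × 0.12 = 8.16
Sum = 61.78
Bonus: 61.78 + 1 = 62.78
62.78 is ≥ 61.5 and < 76.5 → Credit

Credit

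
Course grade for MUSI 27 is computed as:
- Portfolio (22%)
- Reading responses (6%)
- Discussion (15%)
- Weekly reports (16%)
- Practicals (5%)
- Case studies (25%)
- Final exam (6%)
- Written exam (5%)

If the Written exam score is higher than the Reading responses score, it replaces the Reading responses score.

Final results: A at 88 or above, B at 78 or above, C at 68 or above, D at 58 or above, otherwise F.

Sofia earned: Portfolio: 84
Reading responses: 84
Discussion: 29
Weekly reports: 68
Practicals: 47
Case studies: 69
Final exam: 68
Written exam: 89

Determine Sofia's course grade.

D

Written exam (89) > Reading responses (84), so Reading responses counts as 89.
Weighted total:
  Portfolio 84 × 0.22 = 18.48
  Reading responses 89 × 0.06 = 5.34
  Discussion 29 × 0.15 = 4.35
  Weekly reports 68 × 0.16 = 10.88
  Practicals 47 × 0.05 = 2.35
  Case studies 69 × 0.25 = 17.25
  Final exam 68 × 0.06 = 4.08
  Written exam 89 × 0.05 = 4.45
Sum = 67.18
67.18 is ≥ 58 and < 68 → D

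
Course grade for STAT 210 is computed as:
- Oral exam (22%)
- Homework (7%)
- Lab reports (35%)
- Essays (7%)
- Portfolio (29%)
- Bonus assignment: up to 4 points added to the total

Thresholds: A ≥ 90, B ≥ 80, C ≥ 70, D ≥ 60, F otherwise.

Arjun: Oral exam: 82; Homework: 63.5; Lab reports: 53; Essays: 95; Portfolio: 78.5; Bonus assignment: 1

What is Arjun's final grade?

Weighted total:
  Oral exam 82 × 0.22 = 18.04
  Homework 63.5 × 0.07 = 4.445
  Lab reports 53 × 0.35 = 18.55
  Essays 95 × 0.07 = 6.65
  Portfolio 78.5 × 0.29 = 22.765
Sum = 70.45
Bonus assignment: 70.45 + 1 = 71.45
71.45 is ≥ 70 and < 80 → C

C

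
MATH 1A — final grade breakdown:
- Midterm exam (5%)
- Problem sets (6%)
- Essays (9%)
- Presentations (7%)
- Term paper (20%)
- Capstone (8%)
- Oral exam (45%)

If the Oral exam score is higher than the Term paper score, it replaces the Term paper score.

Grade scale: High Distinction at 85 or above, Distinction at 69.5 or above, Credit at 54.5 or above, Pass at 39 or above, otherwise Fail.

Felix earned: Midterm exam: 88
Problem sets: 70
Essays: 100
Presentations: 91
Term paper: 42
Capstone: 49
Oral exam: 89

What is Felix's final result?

High Distinction

Oral exam (89) > Term paper (42), so Term paper counts as 89.
Weighted total:
  Midterm exam 88 × 0.05 = 4.4
  Problem sets 70 × 0.06 = 4.2
  Essays 100 × 0.09 = 9
  Presentations 91 × 0.07 = 6.37
  Term paper 89 × 0.2 = 17.8
  Capstone 49 × 0.08 = 3.92
  Oral exam 89 × 0.45 = 40.05
Sum = 85.74
85.74 ≥ 85 → High Distinction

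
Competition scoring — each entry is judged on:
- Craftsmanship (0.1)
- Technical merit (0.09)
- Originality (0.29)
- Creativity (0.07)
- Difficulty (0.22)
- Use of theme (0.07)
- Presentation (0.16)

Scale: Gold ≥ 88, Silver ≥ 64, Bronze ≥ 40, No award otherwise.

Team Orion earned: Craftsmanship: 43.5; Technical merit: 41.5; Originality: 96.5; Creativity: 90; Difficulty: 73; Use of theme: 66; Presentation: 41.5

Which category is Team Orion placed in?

Weighted total:
  Craftsmanship 43.5 × 0.1 = 4.35
  Technical merit 41.5 × 0.09 = 3.735
  Originality 96.5 × 0.29 = 27.985
  Creativity 90 × 0.07 = 6.3
  Difficulty 73 × 0.22 = 16.06
  Use of theme 66 × 0.07 = 4.62
  Presentation 41.5 × 0.16 = 6.64
Sum = 69.69
69.69 is ≥ 64 and < 88 → Silver

Silver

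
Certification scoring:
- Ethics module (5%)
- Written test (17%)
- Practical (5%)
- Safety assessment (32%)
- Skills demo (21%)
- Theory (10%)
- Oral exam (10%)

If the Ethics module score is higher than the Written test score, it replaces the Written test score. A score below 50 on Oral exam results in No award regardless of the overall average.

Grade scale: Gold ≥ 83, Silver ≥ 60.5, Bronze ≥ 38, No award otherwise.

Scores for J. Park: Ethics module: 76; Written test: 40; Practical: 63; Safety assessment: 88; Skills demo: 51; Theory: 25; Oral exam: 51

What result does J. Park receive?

Silver

Ethics module (76) > Written test (40), so Written test counts as 76.
Oral exam score 51 ≥ 50: minimum met.
Weighted total:
  Ethics module 76 × 0.05 = 3.8
  Written test 76 × 0.17 = 12.92
  Practical 63 × 0.05 = 3.15
  Safety assessment 88 × 0.32 = 28.16
  Skills demo 51 × 0.21 = 10.71
  Theory 25 × 0.1 = 2.5
  Oral exam 51 × 0.1 = 5.1
Sum = 66.34
66.34 is ≥ 60.5 and < 83 → Silver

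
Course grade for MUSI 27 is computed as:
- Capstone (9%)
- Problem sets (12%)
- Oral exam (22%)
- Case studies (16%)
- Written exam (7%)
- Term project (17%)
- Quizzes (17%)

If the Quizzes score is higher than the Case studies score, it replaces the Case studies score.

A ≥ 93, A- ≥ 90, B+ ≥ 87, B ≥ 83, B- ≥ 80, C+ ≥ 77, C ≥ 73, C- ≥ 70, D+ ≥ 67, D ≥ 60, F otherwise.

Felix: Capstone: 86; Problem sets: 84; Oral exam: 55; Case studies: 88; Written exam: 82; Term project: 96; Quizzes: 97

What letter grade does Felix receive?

Quizzes (97) > Case studies (88), so Case studies counts as 97.
Weighted total:
  Capstone 86 × 0.09 = 7.74
  Problem sets 84 × 0.12 = 10.08
  Oral exam 55 × 0.22 = 12.1
  Case studies 97 × 0.16 = 15.52
  Written exam 82 × 0.07 = 5.74
  Term project 96 × 0.17 = 16.32
  Quizzes 97 × 0.17 = 16.49
Sum = 83.99
83.99 is ≥ 83 and < 87 → B

B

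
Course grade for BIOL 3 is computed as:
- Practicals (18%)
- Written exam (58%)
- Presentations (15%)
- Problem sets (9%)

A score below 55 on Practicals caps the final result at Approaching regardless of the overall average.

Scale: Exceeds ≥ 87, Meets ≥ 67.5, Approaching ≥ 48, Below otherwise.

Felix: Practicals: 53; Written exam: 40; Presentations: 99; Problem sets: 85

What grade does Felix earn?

Approaching

Practicals score 53 < 55: minimum not met.
Weighted total:
  Practicals 53 × 0.18 = 9.54
  Written exam 40 × 0.58 = 23.2
  Presentations 99 × 0.15 = 14.85
  Problem sets 85 × 0.09 = 7.65
Sum = 55.24
55.24 would be Approaching; cap at Approaching applies → Approaching.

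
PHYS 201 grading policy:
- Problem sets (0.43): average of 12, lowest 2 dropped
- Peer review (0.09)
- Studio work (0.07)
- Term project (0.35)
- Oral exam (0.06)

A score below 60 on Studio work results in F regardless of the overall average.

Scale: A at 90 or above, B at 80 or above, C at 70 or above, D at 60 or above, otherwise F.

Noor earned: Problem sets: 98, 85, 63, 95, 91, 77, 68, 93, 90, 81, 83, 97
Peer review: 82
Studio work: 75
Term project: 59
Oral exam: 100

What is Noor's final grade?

C

Problem sets: drop 63, 68 → average of remaining 10 = 890/10 = 89
Studio work score 75 ≥ 60: minimum met.
Weighted total:
  Problem sets 89 × 0.43 = 38.27
  Peer review 82 × 0.09 = 7.38
  Studio work 75 × 0.07 = 5.25
  Term project 59 × 0.35 = 20.65
  Oral exam 100 × 0.06 = 6
Sum = 77.55
77.55 is ≥ 70 and < 80 → C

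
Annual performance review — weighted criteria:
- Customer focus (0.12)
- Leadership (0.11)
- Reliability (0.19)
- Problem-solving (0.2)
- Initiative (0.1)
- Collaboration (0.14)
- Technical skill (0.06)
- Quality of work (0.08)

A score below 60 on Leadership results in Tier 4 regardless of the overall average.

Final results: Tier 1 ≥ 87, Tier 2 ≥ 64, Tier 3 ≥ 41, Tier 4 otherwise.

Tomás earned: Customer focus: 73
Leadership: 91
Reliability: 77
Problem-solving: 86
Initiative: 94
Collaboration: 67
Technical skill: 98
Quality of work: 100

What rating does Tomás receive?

Tier 2

Leadership score 91 ≥ 60: minimum met.
Weighted total:
  Customer focus 73 × 0.12 = 8.76
  Leadership 91 × 0.11 = 10.01
  Reliability 77 × 0.19 = 14.63
  Problem-solving 86 × 0.2 = 17.2
  Initiative 94 × 0.1 = 9.4
  Collaboration 67 × 0.14 = 9.38
  Technical skill 98 × 0.06 = 5.88
  Quality of work 100 × 0.08 = 8
Sum = 83.26
83.26 is ≥ 64 and < 87 → Tier 2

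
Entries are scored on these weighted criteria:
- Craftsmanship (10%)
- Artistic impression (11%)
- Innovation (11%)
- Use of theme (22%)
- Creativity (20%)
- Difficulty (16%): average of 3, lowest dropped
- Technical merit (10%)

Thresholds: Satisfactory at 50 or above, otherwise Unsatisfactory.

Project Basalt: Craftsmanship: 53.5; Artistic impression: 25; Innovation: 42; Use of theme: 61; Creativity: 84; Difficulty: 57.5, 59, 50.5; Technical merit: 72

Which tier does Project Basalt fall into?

Difficulty: drop 50.5 → average of remaining 2 = 116.5/2 = 58.25
Weighted total:
  Craftsmanship 53.5 × 0.1 = 5.35
  Artistic impression 25 × 0.11 = 2.75
  Innovation 42 × 0.11 = 4.62
  Use of theme 61 × 0.22 = 13.42
  Creativity 84 × 0.2 = 16.8
  Difficulty 58.25 × 0.16 = 9.32
  Technical merit 72 × 0.1 = 7.2
Sum = 59.46
59.46 ≥ 50 → Satisfactory

Satisfactory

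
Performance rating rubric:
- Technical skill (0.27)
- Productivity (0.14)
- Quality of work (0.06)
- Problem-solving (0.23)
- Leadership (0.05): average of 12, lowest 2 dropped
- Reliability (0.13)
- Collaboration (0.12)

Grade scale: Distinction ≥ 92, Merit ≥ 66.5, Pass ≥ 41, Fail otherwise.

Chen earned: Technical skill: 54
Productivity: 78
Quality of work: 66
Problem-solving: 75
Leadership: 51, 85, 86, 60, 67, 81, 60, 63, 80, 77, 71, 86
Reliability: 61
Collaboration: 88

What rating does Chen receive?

Leadership: drop 51, 60 → average of remaining 10 = 756/10 = 75.6
Weighted total:
  Technical skill 54 × 0.27 = 14.58
  Productivity 78 × 0.14 = 10.92
  Quality of work 66 × 0.06 = 3.96
  Problem-solving 75 × 0.23 = 17.25
  Leadership 75.6 × 0.05 = 3.78
  Reliability 61 × 0.13 = 7.93
  Collaboration 88 × 0.12 = 10.56
Sum = 68.98
68.98 is ≥ 66.5 and < 92 → Merit

Merit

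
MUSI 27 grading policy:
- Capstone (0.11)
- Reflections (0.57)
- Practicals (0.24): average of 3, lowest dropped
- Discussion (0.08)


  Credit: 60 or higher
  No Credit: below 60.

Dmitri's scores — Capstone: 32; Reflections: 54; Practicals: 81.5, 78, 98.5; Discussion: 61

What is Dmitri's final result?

Credit

Practicals: drop 78 → average of remaining 2 = 180/2 = 90
Weighted total:
  Capstone 32 × 0.11 = 3.52
  Reflections 54 × 0.57 = 30.78
  Practicals 90 × 0.24 = 21.6
  Discussion 61 × 0.08 = 4.88
Sum = 60.78
60.78 ≥ 60 → Credit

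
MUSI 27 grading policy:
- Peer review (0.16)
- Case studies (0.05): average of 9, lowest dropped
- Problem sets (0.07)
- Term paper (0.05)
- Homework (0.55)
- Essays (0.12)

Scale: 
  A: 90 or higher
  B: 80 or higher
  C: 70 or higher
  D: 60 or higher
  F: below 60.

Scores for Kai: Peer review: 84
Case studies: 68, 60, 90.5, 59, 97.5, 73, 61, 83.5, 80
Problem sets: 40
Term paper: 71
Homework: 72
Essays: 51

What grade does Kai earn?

D

Case studies: drop 59 → average of remaining 8 = 613.5/8 = 76.6875
Weighted total:
  Peer review 84 × 0.16 = 13.44
  Case studies 76.6875 × 0.05 = 3.834375
  Problem sets 40 × 0.07 = 2.8
  Term paper 71 × 0.05 = 3.55
  Homework 72 × 0.55 = 39.6
  Essays 51 × 0.12 = 6.12
Sum = 69.344375
69.344375 is ≥ 60 and < 70 → D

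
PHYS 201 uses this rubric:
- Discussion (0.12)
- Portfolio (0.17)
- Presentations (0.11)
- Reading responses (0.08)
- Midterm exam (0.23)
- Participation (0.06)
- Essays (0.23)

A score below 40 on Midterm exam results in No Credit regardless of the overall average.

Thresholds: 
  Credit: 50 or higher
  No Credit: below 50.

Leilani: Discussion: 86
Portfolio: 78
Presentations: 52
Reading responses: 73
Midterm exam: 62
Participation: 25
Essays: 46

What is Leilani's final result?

Credit

Midterm exam score 62 ≥ 40: minimum met.
Weighted total:
  Discussion 86 × 0.12 = 10.32
  Portfolio 78 × 0.17 = 13.26
  Presentations 52 × 0.11 = 5.72
  Reading responses 73 × 0.08 = 5.84
  Midterm exam 62 × 0.23 = 14.26
  Participation 25 × 0.06 = 1.5
  Essays 46 × 0.23 = 10.58
Sum = 61.48
61.48 ≥ 50 → Credit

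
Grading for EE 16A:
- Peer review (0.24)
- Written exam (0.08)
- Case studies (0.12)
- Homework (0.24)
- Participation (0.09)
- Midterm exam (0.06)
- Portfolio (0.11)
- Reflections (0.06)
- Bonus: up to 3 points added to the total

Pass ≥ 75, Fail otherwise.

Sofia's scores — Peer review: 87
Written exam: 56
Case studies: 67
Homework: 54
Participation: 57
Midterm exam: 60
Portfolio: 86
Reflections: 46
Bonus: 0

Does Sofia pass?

Weighted total:
  Peer review 87 × 0.24 = 20.88
  Written exam 56 × 0.08 = 4.48
  Case studies 67 × 0.12 = 8.04
  Homework 54 × 0.24 = 12.96
  Participation 57 × 0.09 = 5.13
  Midterm exam 60 × 0.06 = 3.6
  Portfolio 86 × 0.11 = 9.46
  Reflections 46 × 0.06 = 2.76
Sum = 67.31
Bonus: 67.31 + 0 = 67.31
67.31 < 75 → Fail

Fail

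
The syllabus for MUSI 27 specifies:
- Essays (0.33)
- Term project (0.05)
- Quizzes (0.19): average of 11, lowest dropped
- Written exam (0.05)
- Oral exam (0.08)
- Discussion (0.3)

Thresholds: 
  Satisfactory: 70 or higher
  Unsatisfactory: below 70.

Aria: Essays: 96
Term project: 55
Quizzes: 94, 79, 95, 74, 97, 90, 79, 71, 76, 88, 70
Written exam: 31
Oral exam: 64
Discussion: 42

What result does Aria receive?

Quizzes: drop 70 → average of remaining 10 = 843/10 = 84.3
Weighted total:
  Essays 96 × 0.33 = 31.68
  Term project 55 × 0.05 = 2.75
  Quizzes 84.3 × 0.19 = 16.017
  Written exam 31 × 0.05 = 1.55
  Oral exam 64 × 0.08 = 5.12
  Discussion 42 × 0.3 = 12.6
Sum = 69.717
69.717 < 70 → Unsatisfactory

Unsatisfactory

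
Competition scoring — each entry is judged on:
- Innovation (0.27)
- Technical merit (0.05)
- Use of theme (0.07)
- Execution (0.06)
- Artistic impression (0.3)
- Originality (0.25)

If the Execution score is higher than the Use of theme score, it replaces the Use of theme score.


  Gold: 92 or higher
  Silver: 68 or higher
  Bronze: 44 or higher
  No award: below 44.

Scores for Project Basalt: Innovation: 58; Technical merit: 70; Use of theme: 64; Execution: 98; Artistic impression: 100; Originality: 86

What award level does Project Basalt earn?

Silver

Execution (98) > Use of theme (64), so Use of theme counts as 98.
Weighted total:
  Innovation 58 × 0.27 = 15.66
  Technical merit 70 × 0.05 = 3.5
  Use of theme 98 × 0.07 = 6.86
  Execution 98 × 0.06 = 5.88
  Artistic impression 100 × 0.3 = 30
  Originality 86 × 0.25 = 21.5
Sum = 83.4
83.4 is ≥ 68 and < 92 → Silver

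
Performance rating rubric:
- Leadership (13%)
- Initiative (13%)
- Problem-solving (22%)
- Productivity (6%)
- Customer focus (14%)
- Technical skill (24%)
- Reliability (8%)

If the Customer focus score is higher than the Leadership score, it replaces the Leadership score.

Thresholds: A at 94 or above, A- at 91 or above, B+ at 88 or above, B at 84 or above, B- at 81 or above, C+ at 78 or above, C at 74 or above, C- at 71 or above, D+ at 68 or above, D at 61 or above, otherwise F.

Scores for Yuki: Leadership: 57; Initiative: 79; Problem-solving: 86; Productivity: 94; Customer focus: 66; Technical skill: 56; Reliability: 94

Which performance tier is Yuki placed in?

Customer focus (66) > Leadership (57), so Leadership counts as 66.
Weighted total:
  Leadership 66 × 0.13 = 8.58
  Initiative 79 × 0.13 = 10.27
  Problem-solving 86 × 0.22 = 18.92
  Productivity 94 × 0.06 = 5.64
  Customer focus 66 × 0.14 = 9.24
  Technical skill 56 × 0.24 = 13.44
  Reliability 94 × 0.08 = 7.52
Sum = 73.61
73.61 is ≥ 71 and < 74 → C-

C-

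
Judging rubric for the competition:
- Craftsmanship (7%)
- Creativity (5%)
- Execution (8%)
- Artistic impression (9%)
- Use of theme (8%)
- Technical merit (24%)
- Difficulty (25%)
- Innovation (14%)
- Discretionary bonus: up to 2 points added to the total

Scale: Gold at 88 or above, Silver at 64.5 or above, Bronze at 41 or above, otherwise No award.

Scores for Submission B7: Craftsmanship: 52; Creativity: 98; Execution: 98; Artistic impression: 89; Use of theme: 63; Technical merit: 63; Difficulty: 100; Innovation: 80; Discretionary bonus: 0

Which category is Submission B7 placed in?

Silver

Weighted total:
  Craftsmanship 52 × 0.07 = 3.64
  Creativity 98 × 0.05 = 4.9
  Execution 98 × 0.08 = 7.84
  Artistic impression 89 × 0.09 = 8.01
  Use of theme 63 × 0.08 = 5.04
  Technical merit 63 × 0.24 = 15.12
  Difficulty 100 × 0.25 = 25
  Innovation 80 × 0.14 = 11.2
Sum = 80.75
Discretionary bonus: 80.75 + 0 = 80.75
80.75 is ≥ 64.5 and < 88 → Silver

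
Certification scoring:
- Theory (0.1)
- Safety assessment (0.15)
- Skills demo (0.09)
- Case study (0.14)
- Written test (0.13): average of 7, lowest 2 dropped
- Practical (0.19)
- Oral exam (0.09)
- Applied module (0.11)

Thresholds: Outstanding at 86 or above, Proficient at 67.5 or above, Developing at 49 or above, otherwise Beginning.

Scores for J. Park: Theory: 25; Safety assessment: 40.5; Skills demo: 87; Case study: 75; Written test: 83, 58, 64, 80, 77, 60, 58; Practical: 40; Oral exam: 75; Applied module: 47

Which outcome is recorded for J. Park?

Developing

Written test: drop 58, 58 → average of remaining 5 = 364/5 = 72.8
Weighted total:
  Theory 25 × 0.1 = 2.5
  Safety assessment 40.5 × 0.15 = 6.075
  Skills demo 87 × 0.09 = 7.83
  Case study 75 × 0.14 = 10.5
  Written test 72.8 × 0.13 = 9.464
  Practical 40 × 0.19 = 7.6
  Oral exam 75 × 0.09 = 6.75
  Applied module 47 × 0.11 = 5.17
Sum = 55.889
55.889 is ≥ 49 and < 67.5 → Developing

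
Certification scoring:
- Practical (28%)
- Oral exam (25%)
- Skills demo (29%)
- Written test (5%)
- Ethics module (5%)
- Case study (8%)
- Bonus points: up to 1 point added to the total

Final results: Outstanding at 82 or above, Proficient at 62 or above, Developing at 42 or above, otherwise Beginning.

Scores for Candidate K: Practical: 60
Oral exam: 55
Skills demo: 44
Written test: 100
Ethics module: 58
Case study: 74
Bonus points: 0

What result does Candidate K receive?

Developing

Weighted total:
  Practical 60 × 0.28 = 16.8
  Oral exam 55 × 0.25 = 13.75
  Skills demo 44 × 0.29 = 12.76
  Written test 100 × 0.05 = 5
  Ethics module 58 × 0.05 = 2.9
  Case study 74 × 0.08 = 5.92
Sum = 57.13
Bonus points: 57.13 + 0 = 57.13
57.13 is ≥ 42 and < 62 → Developing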